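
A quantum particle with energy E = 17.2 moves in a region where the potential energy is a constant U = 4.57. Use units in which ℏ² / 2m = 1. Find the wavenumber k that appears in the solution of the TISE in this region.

With E > U the solution is oscillatory, ψ ∝ e^{±ikx} with k = √(2m(E − U))/ℏ.
k = √(2 × 0.5 × 12.63) = 3.554.

k = 3.55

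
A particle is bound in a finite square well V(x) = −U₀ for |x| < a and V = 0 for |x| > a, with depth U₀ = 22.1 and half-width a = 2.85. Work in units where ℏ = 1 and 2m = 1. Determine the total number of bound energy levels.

N = 9

Define the well-strength parameter z₀ = (a/ℏ)√(2mU₀) = 2.85 × √(2·0.5·22.1) = 13.40.
A new bound state (alternating even/odd) appears each time z₀ passes a multiple of π/2, so N = ⌊2z₀/π⌋ + 1 = ⌊8.529⌋ + 1 = 9.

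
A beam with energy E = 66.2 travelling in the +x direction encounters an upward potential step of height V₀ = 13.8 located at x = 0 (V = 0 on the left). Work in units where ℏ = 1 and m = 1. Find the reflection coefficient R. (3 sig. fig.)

R = 0.00341

On each side the TISE gives plane waves with k = √(2m(E − V))/ℏ: k₁ = √(2·1·66.2) = 11.51, k₂ = √(2·1·52.4) = 10.24.
Matching ψ and ψ′ at x = 0 gives r = (k₁ − k₂)/(k₁ + k₂), so R = r² = 0.003408 and T = 1 − R = 0.9966.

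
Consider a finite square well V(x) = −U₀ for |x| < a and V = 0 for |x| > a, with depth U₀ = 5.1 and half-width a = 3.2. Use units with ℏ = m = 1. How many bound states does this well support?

Define the well-strength parameter z₀ = (a/ℏ)√(2mU₀) = 3.2 × √(2·1·5.1) = 10.22.
The even/odd transcendental equations gain one root per π/2 in z₀, giving N = 1 + ⌊2z₀/π⌋ = 1 + ⌊6.506⌋ = 7.

N = 7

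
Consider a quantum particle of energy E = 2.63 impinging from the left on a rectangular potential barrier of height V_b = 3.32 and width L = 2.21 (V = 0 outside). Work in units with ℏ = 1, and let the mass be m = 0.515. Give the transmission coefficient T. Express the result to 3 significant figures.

T = 0.0625

E < V_b: inside the barrier ψ ∝ e^{±κx} with κ = √(2m(V_b − E))/ℏ = 0.8430.
κL = 1.863, sinh(κL) = 3.144.
The exact tunnelling result is T⁻¹ = 1 + V_b² sinh²(κL) / [4E(V_b − E)] = 16.01, so T = 0.0625.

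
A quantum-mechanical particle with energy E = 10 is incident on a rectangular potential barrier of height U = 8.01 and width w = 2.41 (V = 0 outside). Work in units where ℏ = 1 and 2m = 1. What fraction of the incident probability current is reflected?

Above the barrier the interior wavenumber is k₂ = √(2m(E − U))/ℏ = 1.411, giving phase k₂w = 3.400.
Matching at both interfaces gives T⁻¹ = 1 + U² sin²(k₂w) / [4E(E − U)] = 1.053, hence T = 0.950.
R = 1 − T = 0.0499.

R = 0.0499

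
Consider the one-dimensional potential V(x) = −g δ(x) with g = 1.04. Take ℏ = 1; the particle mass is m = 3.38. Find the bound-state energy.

E = -1.83

The bound state is ψ(x) = √κ e^{−κ|x|}. The derivative jump ψ'(0⁺) − ψ'(0⁻) = −(2mg/ℏ²)ψ(0) fixes κ = mg/ℏ² = 3.515.
Then E = −ℏ²κ²/(2m) = −mg²/(2ℏ²) = -1.828.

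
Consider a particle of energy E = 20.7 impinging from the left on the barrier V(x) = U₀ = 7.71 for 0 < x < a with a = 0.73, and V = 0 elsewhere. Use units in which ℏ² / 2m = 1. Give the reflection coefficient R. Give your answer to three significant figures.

E > U₀: inside the barrier k₂ = √(2m(E − U₀))/ℏ = 3.604, k₂a = 2.631.
T = [1 + U₀² sin²(k₂a) / (4E(E − U₀))]⁻¹ = 1/1.013 = 0.987.
R = 1 − T = 0.0130.

R = 0.0130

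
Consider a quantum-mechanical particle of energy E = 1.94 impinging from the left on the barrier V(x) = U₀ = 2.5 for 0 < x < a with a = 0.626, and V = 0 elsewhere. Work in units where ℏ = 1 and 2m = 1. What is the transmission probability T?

T = 0.747

E < U₀: inside the barrier ψ ∝ e^{±κx} with κ = √(2m(U₀ − E))/ℏ = 0.7483.
κa = 0.4685, sinh(κa) = 0.4858.
The exact tunnelling result is T⁻¹ = 1 + U₀² sinh²(κa) / [4E(U₀ − E)] = 1.339, so T = 0.747.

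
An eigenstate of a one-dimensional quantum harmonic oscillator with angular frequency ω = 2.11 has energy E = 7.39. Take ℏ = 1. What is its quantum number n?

E_n = ℏω(n + ½) ⇒ n = E/(ℏω) − ½ = 7.39/2.11 − 0.5 = 3.002 → n = 3.

n = 3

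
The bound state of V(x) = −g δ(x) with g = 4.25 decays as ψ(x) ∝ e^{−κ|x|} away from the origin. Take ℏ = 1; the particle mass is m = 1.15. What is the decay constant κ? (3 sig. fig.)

κ = 4.89

Integrating the TISE across x = 0 gives the cusp condition ψ'(0⁺) − ψ'(0⁻) = −(2mg/ℏ²)ψ(0).
With ψ ∝ e^{−κ|x|} this yields −2κ = −2mg/ℏ², so κ = mg/ℏ² = 4.888.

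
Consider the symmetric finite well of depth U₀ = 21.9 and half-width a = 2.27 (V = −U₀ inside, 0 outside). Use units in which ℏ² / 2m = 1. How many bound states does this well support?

Define the well-strength parameter z₀ = (a/ℏ)√(2mU₀) = 2.27 × √(2·0.5·21.9) = 10.62.
A new bound state (alternating even/odd) appears each time z₀ passes a multiple of π/2, so N = ⌊2z₀/π⌋ + 1 = ⌊6.763⌋ + 1 = 7.

N = 7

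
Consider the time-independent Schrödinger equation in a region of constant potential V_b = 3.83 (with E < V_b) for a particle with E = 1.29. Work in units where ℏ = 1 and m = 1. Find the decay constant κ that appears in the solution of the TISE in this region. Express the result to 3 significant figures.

Since E < V_b the TISE in this region is ψ'' = κ²ψ with κ = √(2m(V_b − E))/ℏ.
κ = √(2 × 1 × 2.54) = 2.254.

κ = 2.25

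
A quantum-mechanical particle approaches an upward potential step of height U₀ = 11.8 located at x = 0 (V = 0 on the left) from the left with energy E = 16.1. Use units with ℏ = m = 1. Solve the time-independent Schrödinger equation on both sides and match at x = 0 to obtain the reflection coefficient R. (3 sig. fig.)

R = 0.101

On each side the TISE gives plane waves with k = √(2m(E − V))/ℏ: k₁ = √(2·1·16.1) = 5.675, k₂ = √(2·1·4.3) = 2.933.
Matching ψ and ψ′ at x = 0 gives r = (k₁ − k₂)/(k₁ + k₂), so R = r² = 0.1015 and T = 1 − R = 0.8985.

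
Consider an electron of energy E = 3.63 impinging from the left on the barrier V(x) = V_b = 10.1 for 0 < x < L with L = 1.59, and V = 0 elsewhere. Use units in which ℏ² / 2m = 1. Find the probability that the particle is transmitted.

T = 0.00113

Since E < V_b the interior solution is evanescent with decay constant κ = √(2m(V_b − E))/ℏ = 2.544.
κL = 4.044, sinh(κL) = 28.53.
Matching ψ, ψ′ at both faces gives T = [1 + V_b² sinh²(κL) / (4E(V_b − E))]⁻¹ = 1/884.7 = 0.00113.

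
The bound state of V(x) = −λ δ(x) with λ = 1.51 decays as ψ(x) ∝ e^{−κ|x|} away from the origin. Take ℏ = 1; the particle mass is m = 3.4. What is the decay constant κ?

Integrating the TISE across x = 0 gives the cusp condition ψ'(0⁺) − ψ'(0⁻) = −(2mλ/ℏ²)ψ(0).
With ψ ∝ e^{−κ|x|} this yields −2κ = −2mλ/ℏ², so κ = mλ/ℏ² = 5.134.

κ = 5.13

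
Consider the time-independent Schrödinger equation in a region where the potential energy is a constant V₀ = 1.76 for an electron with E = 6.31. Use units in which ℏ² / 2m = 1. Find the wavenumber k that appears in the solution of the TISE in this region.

With E > V₀ the solution is oscillatory, ψ ∝ e^{±ikx} with k = √(2m(E − V₀))/ℏ.
k = √(2 × 0.5 × 4.55) = 2.133.

k = 2.13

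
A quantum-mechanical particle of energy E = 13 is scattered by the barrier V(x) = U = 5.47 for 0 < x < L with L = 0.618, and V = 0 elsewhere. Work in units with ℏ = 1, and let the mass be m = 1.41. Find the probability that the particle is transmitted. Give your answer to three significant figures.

T = 0.994

E > U: inside the barrier k₂ = √(2m(E − U))/ℏ = 4.608, k₂L = 2.848.
T = [1 + U² sin²(k₂L) / (4E(E − U))]⁻¹ = 1/1.006 = 0.994.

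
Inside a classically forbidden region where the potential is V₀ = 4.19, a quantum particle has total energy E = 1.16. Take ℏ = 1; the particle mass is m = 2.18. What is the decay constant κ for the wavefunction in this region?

Since E < V₀ the TISE in this region is ψ'' = κ²ψ with κ = √(2m(V₀ − E))/ℏ.
κ = √(2 × 2.18 × 3.03) = 3.635.

κ = 3.63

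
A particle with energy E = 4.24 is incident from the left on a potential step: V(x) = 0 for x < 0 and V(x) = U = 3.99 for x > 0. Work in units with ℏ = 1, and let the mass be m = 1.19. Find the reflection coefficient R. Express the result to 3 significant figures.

On each side the TISE gives plane waves with k = √(2m(E − V))/ℏ: k₁ = √(2·1.19·4.24) = 3.177, k₂ = √(2·1.19·0.25) = 0.7714.
Matching ψ and ψ′ at x = 0 gives r = (k₁ − k₂)/(k₁ + k₂), so R = r² = 0.3712 and T = 1 − R = 0.6288.

R = 0.371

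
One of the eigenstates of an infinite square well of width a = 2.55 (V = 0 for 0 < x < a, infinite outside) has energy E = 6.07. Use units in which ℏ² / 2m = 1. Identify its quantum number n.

For an infinite well E_n = n²π²ℏ²/(2ma²), so n = (a/πℏ)√(2mE).
n = (2.55/π) × √(2 × 0.5 × 6.07) = 2.000 → n = 2.

n = 2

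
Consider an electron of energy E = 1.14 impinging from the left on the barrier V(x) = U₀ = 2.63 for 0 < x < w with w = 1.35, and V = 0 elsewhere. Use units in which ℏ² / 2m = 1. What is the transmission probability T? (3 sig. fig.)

Since E < U₀ the interior solution is evanescent with decay constant κ = √(2m(U₀ − E))/ℏ = 1.221.
κw = 1.648, sinh(κw) = 2.502.
Matching ψ, ψ′ at both faces gives T = [1 + U₀² sinh²(κw) / (4E(U₀ − E))]⁻¹ = 1/7.372 = 0.136.

T = 0.136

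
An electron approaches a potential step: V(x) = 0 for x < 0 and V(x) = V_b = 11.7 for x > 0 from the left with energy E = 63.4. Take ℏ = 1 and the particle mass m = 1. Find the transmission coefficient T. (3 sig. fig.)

T = 0.997

On each side the TISE gives plane waves with k = √(2m(E − V))/ℏ: k₁ = √(2·1·63.4) = 11.26, k₂ = √(2·1·51.7) = 10.17.
Matching ψ and ψ′ at x = 0 gives r = (k₁ − k₂)/(k₁ + k₂), so R = r² = 0.002597 and T = 1 − R = 0.9974.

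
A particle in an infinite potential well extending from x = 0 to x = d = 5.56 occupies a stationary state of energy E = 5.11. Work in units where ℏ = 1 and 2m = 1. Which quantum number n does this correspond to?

For an infinite well E_n = n²π²ℏ²/(2md²), so n = (d/πℏ)√(2mE).
n = (5.56/π) × √(2 × 0.5 × 5.11) = 4.001 → n = 4.

n = 4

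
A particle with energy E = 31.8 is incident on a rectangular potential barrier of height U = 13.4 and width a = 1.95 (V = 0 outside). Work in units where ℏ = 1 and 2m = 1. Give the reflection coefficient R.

E > U: inside the barrier k₂ = √(2m(E − U))/ℏ = 4.290, k₂a = 8.365.
T = [1 + U² sin²(k₂a) / (4E(E − U))]⁻¹ = 1/1.058 = 0.945.
R = 1 − T = 0.0552.

R = 0.0552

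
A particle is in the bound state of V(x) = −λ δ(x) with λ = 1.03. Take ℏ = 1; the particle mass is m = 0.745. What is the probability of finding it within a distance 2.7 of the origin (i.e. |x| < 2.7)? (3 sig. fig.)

P = 0.984

The normalised bound state is ψ = √κ e^{−κ|x|} with κ = mλ/ℏ² = 0.7674.
P(|x| < d) = ∫_{−d}^{d} κ e^{−2κ|x|} dx = 1 − e^{−2κd} = 1 − e^{−4.144} = 0.9841.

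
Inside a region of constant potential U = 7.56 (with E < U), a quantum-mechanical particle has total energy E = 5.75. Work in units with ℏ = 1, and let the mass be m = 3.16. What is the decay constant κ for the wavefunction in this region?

Since E < U the TISE in this region is ψ'' = κ²ψ with κ = √(2m(U − E))/ℏ.
κ = √(2 × 3.16 × 1.81) = 3.382.

κ = 3.38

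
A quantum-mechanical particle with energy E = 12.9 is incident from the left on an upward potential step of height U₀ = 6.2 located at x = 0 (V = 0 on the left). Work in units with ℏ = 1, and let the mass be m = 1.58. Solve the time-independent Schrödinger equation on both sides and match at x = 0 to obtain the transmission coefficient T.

On each side the TISE gives plane waves with k = √(2m(E − V))/ℏ: k₁ = √(2·1.58·12.9) = 6.385, k₂ = √(2·1.58·6.7) = 4.601.
Matching ψ and ψ′ at x = 0 gives r = (k₁ − k₂)/(k₁ + k₂), so R = r² = 0.02635 and T = 1 − R = 0.9736.

T = 0.974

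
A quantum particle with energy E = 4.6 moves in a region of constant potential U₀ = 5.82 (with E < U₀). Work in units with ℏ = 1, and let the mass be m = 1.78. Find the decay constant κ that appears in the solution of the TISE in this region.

κ = 2.08

Since E < U₀ the TISE in this region is ψ'' = κ²ψ with κ = √(2m(U₀ − E))/ℏ.
κ = √(2 × 1.78 × 1.22) = 2.084.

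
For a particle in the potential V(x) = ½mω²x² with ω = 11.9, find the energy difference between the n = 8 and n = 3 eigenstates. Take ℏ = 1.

E_n = ℏω(n + ½), so ΔE = (8 − 3) ℏω = 5 × 11.9 = 59.50.

ΔE = 59.5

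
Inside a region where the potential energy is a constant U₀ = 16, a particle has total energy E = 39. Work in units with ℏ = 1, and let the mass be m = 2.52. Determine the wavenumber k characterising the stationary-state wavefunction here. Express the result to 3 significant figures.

With E > U₀ the solution is oscillatory, ψ ∝ e^{±ikx} with k = √(2m(E − U₀))/ℏ.
k = √(2 × 2.52 × 23) = 10.77.

k = 10.8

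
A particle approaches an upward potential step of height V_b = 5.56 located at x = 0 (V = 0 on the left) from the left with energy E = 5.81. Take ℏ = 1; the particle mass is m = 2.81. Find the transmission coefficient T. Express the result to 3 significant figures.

T = 0.569

The wavenumbers are k₁ = √(2mE)/ℏ = 5.714 on the left and k₂ = √(2m(E − V_b))/ℏ = 1.185 on the right.
Continuity of ψ and ψ′ at the step yields the reflection amplitude r = (k₁ − k₂)/(k₁ + k₂) = 0.6564; thus R = |r|² = 0.4309, T = 0.5691.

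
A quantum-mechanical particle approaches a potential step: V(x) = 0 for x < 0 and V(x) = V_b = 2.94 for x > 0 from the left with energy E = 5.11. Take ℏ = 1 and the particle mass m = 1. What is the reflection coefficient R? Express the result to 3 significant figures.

On each side the TISE gives plane waves with k = √(2m(E − V))/ℏ: k₁ = √(2·1·5.11) = 3.197, k₂ = √(2·1·2.17) = 2.083.
Matching ψ and ψ′ at x = 0 gives r = (k₁ − k₂)/(k₁ + k₂), so R = r² = 0.04448 and T = 1 − R = 0.9555.

R = 0.0445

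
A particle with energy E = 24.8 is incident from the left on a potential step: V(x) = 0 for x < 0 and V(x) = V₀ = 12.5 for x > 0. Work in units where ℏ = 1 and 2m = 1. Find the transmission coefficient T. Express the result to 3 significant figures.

The wavenumbers are k₁ = √(2mE)/ℏ = 4.980 on the left and k₂ = √(2m(E − V₀))/ℏ = 3.507 on the right.
Continuity of ψ and ψ′ at the step yields the reflection amplitude r = (k₁ − k₂)/(k₁ + k₂) = 0.1735; thus R = |r|² = 0.03012, T = 0.9699.

T = 0.970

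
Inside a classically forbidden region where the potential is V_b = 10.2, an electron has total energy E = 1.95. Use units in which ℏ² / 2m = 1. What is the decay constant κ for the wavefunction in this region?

κ = 2.87

Since E < V_b the TISE in this region is ψ'' = κ²ψ with κ = √(2m(V_b − E))/ℏ.
κ = √(2 × 0.5 × 8.25) = 2.872.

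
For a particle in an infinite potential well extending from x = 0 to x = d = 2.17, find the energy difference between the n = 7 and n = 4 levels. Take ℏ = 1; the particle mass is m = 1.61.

ΔE = 21.5

E_n = n²π²ℏ²/(2md²), so ΔE = (7² − 4²) π²ℏ²/(2md²).
ΔE = 33 × π² / (2 × 1.61 × 2.17²) = 21.48.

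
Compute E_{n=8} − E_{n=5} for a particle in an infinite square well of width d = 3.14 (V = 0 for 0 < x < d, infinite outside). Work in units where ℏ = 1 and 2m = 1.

E_n = n²π²ℏ²/(2md²), so ΔE = (8² − 5²) π²ℏ²/(2md²).
ΔE = 39 × π² / (2 × 0.5 × 3.14²) = 39.04.

ΔE = 39.0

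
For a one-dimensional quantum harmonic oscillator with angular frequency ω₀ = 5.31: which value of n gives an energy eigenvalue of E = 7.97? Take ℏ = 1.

Invert E_n = (n + ½)ℏω₀: n = E/ℏω₀ − ½ = 1.001, so n = 1.

n = 1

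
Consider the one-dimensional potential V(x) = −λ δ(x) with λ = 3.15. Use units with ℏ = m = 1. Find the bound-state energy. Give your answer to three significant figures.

For x ≠ 0 the bound state is ψ ∝ e^{−κ|x|}; integrating the TISE across the delta gives the cusp condition 2κ = 2mλ/ℏ², so κ = 3.150.
Then E = −ℏ²κ²/(2m) = −mλ²/(2ℏ²) = -4.961.

E = -4.96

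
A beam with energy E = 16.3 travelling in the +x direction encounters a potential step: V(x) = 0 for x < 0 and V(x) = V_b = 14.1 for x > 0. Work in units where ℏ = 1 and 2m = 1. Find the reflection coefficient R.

On each side the TISE gives plane waves with k = √(2m(E − V))/ℏ: k₁ = √(2·½·16.3) = 4.037, k₂ = √(2·½·2.2) = 1.483.
Matching ψ and ψ′ at x = 0 gives r = (k₁ − k₂)/(k₁ + k₂), so R = r² = 0.2140 and T = 1 − R = 0.7860.

R = 0.214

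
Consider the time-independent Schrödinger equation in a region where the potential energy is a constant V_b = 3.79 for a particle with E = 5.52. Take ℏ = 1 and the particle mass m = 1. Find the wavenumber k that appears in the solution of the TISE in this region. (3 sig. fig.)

With E > V_b the solution is oscillatory, ψ ∝ e^{±ikx} with k = √(2m(E − V_b))/ℏ.
k = √(2 × 1 × 1.73) = 1.860.

k = 1.86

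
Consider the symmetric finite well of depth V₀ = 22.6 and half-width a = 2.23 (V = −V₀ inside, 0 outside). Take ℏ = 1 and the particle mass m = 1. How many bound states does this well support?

Define the well-strength parameter z₀ = (a/ℏ)√(2mV₀) = 2.23 × √(2·1·22.6) = 14.99.
A new bound state (alternating even/odd) appears each time z₀ passes a multiple of π/2, so N = ⌊2z₀/π⌋ + 1 = ⌊9.545⌋ + 1 = 10.

N = 10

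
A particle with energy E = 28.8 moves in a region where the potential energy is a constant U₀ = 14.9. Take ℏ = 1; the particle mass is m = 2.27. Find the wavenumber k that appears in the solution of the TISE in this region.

k = 7.94

With E > U₀ the solution is oscillatory, ψ ∝ e^{±ikx} with k = √(2m(E − U₀))/ℏ.
k = √(2 × 2.27 × 13.9) = 7.944.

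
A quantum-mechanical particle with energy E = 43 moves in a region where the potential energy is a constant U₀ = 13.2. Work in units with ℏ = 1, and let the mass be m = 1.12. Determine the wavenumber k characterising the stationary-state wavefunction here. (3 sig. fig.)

k = 8.17

With E > U₀ the solution is oscillatory, ψ ∝ e^{±ikx} with k = √(2m(E − U₀))/ℏ.
k = √(2 × 1.12 × 29.8) = 8.170.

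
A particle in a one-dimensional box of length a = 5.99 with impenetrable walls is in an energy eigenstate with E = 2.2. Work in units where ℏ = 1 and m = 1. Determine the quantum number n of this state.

n = 4

For an infinite well E_n = n²π²ℏ²/(2ma²), so n = (a/πℏ)√(2mE).
n = (5.99/π) × √(2 × 1 × 2.2) = 3.999 → n = 4.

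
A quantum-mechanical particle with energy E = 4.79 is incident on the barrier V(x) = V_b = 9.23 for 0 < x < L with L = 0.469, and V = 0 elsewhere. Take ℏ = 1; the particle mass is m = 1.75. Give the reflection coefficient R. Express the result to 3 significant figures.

R = 0.906

E < V_b: inside the barrier ψ ∝ e^{±κx} with κ = √(2m(V_b − E))/ℏ = 3.942.
κL = 1.849, sinh(κL) = 3.097.
The exact tunnelling result is T⁻¹ = 1 + V_b² sinh²(κL) / [4E(V_b − E)] = 10.61, so T = 0.0943.
R = 1 − T = 0.906.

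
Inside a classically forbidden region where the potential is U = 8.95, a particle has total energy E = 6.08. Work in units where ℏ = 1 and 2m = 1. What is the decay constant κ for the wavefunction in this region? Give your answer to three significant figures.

κ = 1.69

Since E < U the TISE in this region is ψ'' = κ²ψ with κ = √(2m(U − E))/ℏ.
κ = √(2 × 0.5 × 2.87) = 1.694.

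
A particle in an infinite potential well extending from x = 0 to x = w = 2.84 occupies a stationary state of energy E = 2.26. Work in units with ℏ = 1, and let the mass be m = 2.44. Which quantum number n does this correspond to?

n = 3

For an infinite well E_n = n²π²ℏ²/(2mw²), so n = (w/πℏ)√(2mE).
n = (2.84/π) × √(2 × 2.44 × 2.26) = 3.002 → n = 3.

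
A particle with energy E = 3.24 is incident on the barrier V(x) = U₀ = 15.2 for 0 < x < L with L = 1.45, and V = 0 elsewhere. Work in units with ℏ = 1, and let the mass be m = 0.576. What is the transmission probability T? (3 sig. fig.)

T = 0.0000567

Since E < U₀ the interior solution is evanescent with decay constant κ = √(2m(U₀ − E))/ℏ = 3.712.
κL = 5.382, sinh(κL) = 108.7.
Matching ψ, ψ′ at both faces gives T = [1 + U₀² sinh²(κL) / (4E(U₀ − E))]⁻¹ = 1/17630 = 0.0000567.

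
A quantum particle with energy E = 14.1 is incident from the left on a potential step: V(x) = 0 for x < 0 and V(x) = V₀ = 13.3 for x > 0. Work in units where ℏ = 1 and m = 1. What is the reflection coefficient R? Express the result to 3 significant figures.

R = 0.379

On each side the TISE gives plane waves with k = √(2m(E − V))/ℏ: k₁ = √(2·1·14.1) = 5.310, k₂ = √(2·1·0.8) = 1.265.
Matching ψ and ψ′ at x = 0 gives r = (k₁ − k₂)/(k₁ + k₂), so R = r² = 0.3785 and T = 1 − R = 0.6215.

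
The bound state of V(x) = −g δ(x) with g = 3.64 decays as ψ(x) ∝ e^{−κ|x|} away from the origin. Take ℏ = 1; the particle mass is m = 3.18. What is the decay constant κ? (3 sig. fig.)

κ = 11.6

Integrate −(ℏ²/2m)ψ'' − gδ(x)ψ = Eψ from −ε to +ε: the ψ'' term gives ψ'(0⁺) − ψ'(0⁻) and the δ term gives −(2mg/ℏ²)ψ(0).
With ψ ∝ e^{−κ|x|} this yields −2κ = −2mg/ℏ², so κ = mg/ℏ² = 11.58.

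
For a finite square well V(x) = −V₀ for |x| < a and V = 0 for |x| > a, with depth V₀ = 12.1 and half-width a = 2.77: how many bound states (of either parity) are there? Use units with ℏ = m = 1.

N = 9

The dimensionless depth is z₀ = a√(2mV₀)/ℏ = 2.77 × √(24.20) = 13.63.
A new bound state (alternating even/odd) appears each time z₀ passes a multiple of π/2, so N = ⌊2z₀/π⌋ + 1 = ⌊8.675⌋ + 1 = 9.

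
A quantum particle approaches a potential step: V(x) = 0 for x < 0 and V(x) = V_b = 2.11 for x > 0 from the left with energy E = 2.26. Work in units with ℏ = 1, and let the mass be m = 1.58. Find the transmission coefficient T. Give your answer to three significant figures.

On each side the TISE gives plane waves with k = √(2m(E − V))/ℏ: k₁ = √(2·1.58·2.26) = 2.672, k₂ = √(2·1.58·0.15) = 0.6885.
Continuity of ψ and ψ′ at the step yields the reflection amplitude r = (k₁ − k₂)/(k₁ + k₂) = 0.5903; thus R = |r|² = 0.3485, T = 0.6515.

T = 0.652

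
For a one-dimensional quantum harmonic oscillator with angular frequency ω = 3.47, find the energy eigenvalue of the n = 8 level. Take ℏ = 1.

Using E_n = (n + ½)ℏω: E_8 = 8.5 × 3.47 = 29.50.

E = 29.5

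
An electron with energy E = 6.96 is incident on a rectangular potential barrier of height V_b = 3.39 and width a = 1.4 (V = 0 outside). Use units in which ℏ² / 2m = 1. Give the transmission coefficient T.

T = 0.974

E > V_b: inside the barrier k₂ = √(2m(E − V_b))/ℏ = 1.889, k₂a = 2.645.
T = [1 + V_b² sin²(k₂a) / (4E(E − V_b))]⁻¹ = 1/1.026 = 0.974.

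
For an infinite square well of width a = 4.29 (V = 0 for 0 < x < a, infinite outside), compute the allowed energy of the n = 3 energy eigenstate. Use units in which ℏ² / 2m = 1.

E = 4.83

The infinite-well eigenfunctions ψ_n = √(2/a) sin(nπx/a) vanish at both walls, giving E_n = n²π²ℏ²/(2ma²).
E_3 = 3² × π² / (2 × 0.5 × 4.29²) = 4.826.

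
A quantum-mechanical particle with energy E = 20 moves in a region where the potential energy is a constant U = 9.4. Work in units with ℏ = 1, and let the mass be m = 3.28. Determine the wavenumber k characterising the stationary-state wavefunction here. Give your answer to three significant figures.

k = 8.34

With E > U the solution is oscillatory, ψ ∝ e^{±ikx} with k = √(2m(E − U))/ℏ.
k = √(2 × 3.28 × 10.6) = 8.339.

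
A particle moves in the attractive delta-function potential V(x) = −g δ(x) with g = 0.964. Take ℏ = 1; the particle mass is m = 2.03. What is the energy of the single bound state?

E = -0.943

For x ≠ 0 the bound state is ψ ∝ e^{−κ|x|}; integrating the TISE across the delta gives the cusp condition 2κ = 2mg/ℏ², so κ = 1.957.
Then E = −ℏ²κ²/(2m) = −mg²/(2ℏ²) = -0.9432.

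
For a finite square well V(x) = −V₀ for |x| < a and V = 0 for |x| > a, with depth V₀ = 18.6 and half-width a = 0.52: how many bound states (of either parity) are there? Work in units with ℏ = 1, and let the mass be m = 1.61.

N = 3

The dimensionless depth is z₀ = a√(2mV₀)/ℏ = 0.52 × √(59.89) = 4.024.
The even/odd transcendental equations gain one root per π/2 in z₀, giving N = 1 + ⌊2z₀/π⌋ = 1 + ⌊2.562⌋ = 3.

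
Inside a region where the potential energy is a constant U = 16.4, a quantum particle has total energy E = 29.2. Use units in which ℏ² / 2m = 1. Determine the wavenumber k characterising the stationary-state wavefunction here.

With E > U the solution is oscillatory, ψ ∝ e^{±ikx} with k = √(2m(E − U))/ℏ.
k = √(2 × 0.5 × 12.8) = 3.578.

k = 3.58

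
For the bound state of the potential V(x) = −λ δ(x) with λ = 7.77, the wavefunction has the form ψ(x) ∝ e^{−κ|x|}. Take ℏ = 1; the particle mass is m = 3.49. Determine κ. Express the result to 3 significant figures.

Integrate −(ℏ²/2m)ψ'' − λδ(x)ψ = Eψ from −ε to +ε: the ψ'' term gives ψ'(0⁺) − ψ'(0⁻) and the δ term gives −(2mλ/ℏ²)ψ(0).
With ψ ∝ e^{−κ|x|} this yields −2κ = −2mλ/ℏ², so κ = mλ/ℏ² = 27.12.

κ = 27.1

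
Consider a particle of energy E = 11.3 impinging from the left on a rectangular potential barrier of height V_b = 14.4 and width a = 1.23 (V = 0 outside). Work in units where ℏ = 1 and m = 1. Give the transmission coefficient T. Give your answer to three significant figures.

T = 0.00590

Since E < V_b the interior solution is evanescent with decay constant κ = √(2m(V_b − E))/ℏ = 2.490.
κa = 3.063, sinh(κa) = 10.67.
The exact tunnelling result is T⁻¹ = 1 + V_b² sinh²(κa) / [4E(V_b − E)] = 169.4, so T = 0.00590.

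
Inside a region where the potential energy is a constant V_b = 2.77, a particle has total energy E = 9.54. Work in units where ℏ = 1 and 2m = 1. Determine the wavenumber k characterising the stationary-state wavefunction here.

k = 2.60

With E > V_b the solution is oscillatory, ψ ∝ e^{±ikx} with k = √(2m(E − V_b))/ℏ.
k = √(2 × 0.5 × 6.77) = 2.602.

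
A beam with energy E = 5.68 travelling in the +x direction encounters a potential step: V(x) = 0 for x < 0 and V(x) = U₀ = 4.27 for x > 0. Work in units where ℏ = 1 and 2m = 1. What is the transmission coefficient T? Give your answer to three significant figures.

The wavenumbers are k₁ = √(2mE)/ℏ = 2.383 on the left and k₂ = √(2m(E − U₀))/ℏ = 1.187 on the right.
Continuity of ψ and ψ′ at the step yields the reflection amplitude r = (k₁ − k₂)/(k₁ + k₂) = 0.3349; thus R = |r|² = 0.1122, T = 0.8878.

T = 0.888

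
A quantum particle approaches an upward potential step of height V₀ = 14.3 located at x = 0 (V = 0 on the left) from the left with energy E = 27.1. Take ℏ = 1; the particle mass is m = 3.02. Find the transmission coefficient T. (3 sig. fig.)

On each side the TISE gives plane waves with k = √(2m(E − V))/ℏ: k₁ = √(2·3.02·27.1) = 12.79, k₂ = √(2·3.02·12.8) = 8.793.
Continuity of ψ and ψ′ at the step yields the reflection amplitude r = (k₁ − k₂)/(k₁ + k₂) = 0.1854; thus R = |r|² = 0.03436, T = 0.9656.

T = 0.966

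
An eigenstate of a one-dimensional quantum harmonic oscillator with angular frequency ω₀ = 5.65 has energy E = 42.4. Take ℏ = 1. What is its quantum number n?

Invert E_n = (n + ½)ℏω₀: n = E/ℏω₀ − ½ = 7.004, so n = 7.

n = 7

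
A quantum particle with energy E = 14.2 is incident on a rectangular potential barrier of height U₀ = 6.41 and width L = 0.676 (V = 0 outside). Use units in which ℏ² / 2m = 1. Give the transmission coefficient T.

T = 0.923

E > U₀: inside the barrier k₂ = √(2m(E − U₀))/ℏ = 2.791, k₂L = 1.887.
Matching at both interfaces gives T⁻¹ = 1 + U₀² sin²(k₂L) / [4E(E − U₀)] = 1.084, hence T = 0.923.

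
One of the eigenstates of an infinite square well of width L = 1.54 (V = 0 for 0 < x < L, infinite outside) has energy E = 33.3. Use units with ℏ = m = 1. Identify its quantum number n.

For an infinite well E_n = n²π²ℏ²/(2mL²), so n = (L/πℏ)√(2mE).
n = (1.54/π) × √(2 × 1 × 33.3) = 4.000 → n = 4.

n = 4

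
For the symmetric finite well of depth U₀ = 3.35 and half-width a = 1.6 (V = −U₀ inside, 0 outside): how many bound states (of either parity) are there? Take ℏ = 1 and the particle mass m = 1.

N = 3

The dimensionless depth is z₀ = a√(2mU₀)/ℏ = 1.6 × √(6.700) = 4.141.
The even/odd transcendental equations gain one root per π/2 in z₀, giving N = 1 + ⌊2z₀/π⌋ = 1 + ⌊2.637⌋ = 3.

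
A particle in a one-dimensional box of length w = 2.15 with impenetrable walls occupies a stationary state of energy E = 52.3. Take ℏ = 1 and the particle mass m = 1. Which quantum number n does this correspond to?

n = 7

From E_n = n²π²ℏ²/(2mw²) invert to n = √(2mw²E)/(πℏ).
n = (2.15/π) × √(2 × 1 × 52.3) = 6.999 → n = 7.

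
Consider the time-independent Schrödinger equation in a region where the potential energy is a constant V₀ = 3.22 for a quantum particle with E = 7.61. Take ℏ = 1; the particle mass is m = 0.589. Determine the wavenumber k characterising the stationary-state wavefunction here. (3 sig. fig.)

With E > V₀ the solution is oscillatory, ψ ∝ e^{±ikx} with k = √(2m(E − V₀))/ℏ.
k = √(2 × 0.589 × 4.39) = 2.274.

k = 2.27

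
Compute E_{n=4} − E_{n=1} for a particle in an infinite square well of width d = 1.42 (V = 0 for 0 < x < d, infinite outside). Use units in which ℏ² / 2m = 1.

ΔE = 73.4

E_n = n²π²ℏ²/(2md²), so ΔE = (4² − 1²) π²ℏ²/(2md²).
ΔE = 15 × π² / (2 × 0.5 × 1.42²) = 73.42.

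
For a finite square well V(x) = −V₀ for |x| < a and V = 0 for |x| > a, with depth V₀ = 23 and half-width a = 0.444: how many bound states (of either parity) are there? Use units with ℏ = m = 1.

N = 2

Define the well-strength parameter z₀ = (a/ℏ)√(2mV₀) = 0.444 × √(2·1·23) = 3.011.
A new bound state (alternating even/odd) appears each time z₀ passes a multiple of π/2, so N = ⌊2z₀/π⌋ + 1 = ⌊1.917⌋ + 1 = 2.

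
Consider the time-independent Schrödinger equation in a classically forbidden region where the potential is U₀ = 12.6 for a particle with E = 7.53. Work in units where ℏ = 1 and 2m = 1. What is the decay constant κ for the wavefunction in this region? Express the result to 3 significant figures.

Since E < U₀ the TISE in this region is ψ'' = κ²ψ with κ = √(2m(U₀ − E))/ℏ.
κ = √(2 × 0.5 × 5.07) = 2.252.

κ = 2.25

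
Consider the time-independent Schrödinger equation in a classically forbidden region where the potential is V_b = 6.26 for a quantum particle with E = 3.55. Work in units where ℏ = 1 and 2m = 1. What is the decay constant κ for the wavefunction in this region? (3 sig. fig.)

κ = 1.65

Since E < V_b the TISE in this region is ψ'' = κ²ψ with κ = √(2m(V_b − E))/ℏ.
κ = √(2 × 0.5 × 2.71) = 1.646.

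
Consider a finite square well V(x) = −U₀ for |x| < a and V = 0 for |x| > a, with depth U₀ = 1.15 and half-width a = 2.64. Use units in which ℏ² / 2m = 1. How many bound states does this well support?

The dimensionless depth is z₀ = a√(2mU₀)/ℏ = 2.64 × √(1.150) = 2.831.
The even/odd transcendental equations gain one root per π/2 in z₀, giving N = 1 + ⌊2z₀/π⌋ = 1 + ⌊1.802⌋ = 2.

N = 2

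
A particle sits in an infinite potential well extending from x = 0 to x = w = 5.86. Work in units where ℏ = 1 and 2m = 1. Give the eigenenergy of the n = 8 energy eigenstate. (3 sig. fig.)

The infinite-well eigenfunctions ψ_n = √(2/w) sin(nπx/w) vanish at both walls, giving E_n = n²π²ℏ²/(2mw²).
E_8 = 8² × π² / (2 × 0.5 × 5.86²) = 18.39.

E = 18.4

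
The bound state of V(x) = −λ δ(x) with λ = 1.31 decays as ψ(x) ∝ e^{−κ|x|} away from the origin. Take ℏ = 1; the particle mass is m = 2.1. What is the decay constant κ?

Integrating the TISE across x = 0 gives the cusp condition ψ'(0⁺) − ψ'(0⁻) = −(2mλ/ℏ²)ψ(0).
With ψ ∝ e^{−κ|x|} this yields −2κ = −2mλ/ℏ², so κ = mλ/ℏ² = 2.751.

κ = 2.75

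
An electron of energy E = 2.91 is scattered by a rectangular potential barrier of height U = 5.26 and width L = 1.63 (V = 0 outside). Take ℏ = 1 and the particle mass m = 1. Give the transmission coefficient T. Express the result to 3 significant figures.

E < U: inside the barrier ψ ∝ e^{±κx} with κ = √(2m(U − E))/ℏ = 2.168.
κL = 3.534, sinh(κL) = 17.11.
The exact tunnelling result is T⁻¹ = 1 + U² sinh²(κL) / [4E(U − E)] = 297.2, so T = 0.00337.

T = 0.00337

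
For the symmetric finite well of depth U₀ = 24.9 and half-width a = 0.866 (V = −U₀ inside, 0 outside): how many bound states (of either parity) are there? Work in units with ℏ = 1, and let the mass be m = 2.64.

The dimensionless depth is z₀ = a√(2mU₀)/ℏ = 0.866 × √(131.5) = 9.930.
The even/odd transcendental equations gain one root per π/2 in z₀, giving N = 1 + ⌊2z₀/π⌋ = 1 + ⌊6.321⌋ = 7.

N = 7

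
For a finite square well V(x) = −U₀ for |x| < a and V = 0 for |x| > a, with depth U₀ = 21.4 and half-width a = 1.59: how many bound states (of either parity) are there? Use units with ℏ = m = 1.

Define the well-strength parameter z₀ = (a/ℏ)√(2mU₀) = 1.59 × √(2·1·21.4) = 10.40.
A new bound state (alternating even/odd) appears each time z₀ passes a multiple of π/2, so N = ⌊2z₀/π⌋ + 1 = ⌊6.622⌋ + 1 = 7.

N = 7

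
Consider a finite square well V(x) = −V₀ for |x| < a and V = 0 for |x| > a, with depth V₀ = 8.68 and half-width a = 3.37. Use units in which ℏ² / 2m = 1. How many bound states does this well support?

The dimensionless depth is z₀ = a√(2mV₀)/ℏ = 3.37 × √(8.680) = 9.929.
The even/odd transcendental equations gain one root per π/2 in z₀, giving N = 1 + ⌊2z₀/π⌋ = 1 + ⌊6.321⌋ = 7.

N = 7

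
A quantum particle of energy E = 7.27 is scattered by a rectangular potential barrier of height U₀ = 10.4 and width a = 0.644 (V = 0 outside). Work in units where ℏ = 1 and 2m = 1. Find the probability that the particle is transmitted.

T = 0.300

Since E < U₀ the interior solution is evanescent with decay constant κ = √(2m(U₀ − E))/ℏ = 1.769.
κa = 1.139, sinh(κa) = 1.402.
The exact tunnelling result is T⁻¹ = 1 + U₀² sinh²(κa) / [4E(U₀ − E)] = 3.337, so T = 0.300.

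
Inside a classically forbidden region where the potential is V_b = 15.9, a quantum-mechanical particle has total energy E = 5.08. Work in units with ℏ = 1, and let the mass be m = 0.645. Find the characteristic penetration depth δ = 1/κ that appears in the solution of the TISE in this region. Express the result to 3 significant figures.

δ = 0.268

Since E < V_b the TISE in this region is ψ'' = κ²ψ with κ = √(2m(V_b − E))/ℏ.
κ = √(2 × 0.645 × 10.82) = 3.736. The penetration depth is δ = 1/κ = 0.268.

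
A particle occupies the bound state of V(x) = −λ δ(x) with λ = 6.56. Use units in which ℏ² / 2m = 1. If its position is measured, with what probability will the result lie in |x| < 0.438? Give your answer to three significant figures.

P = 0.943

The normalised bound state is ψ = √κ e^{−κ|x|} with κ = mλ/ℏ² = 3.280.
P(|x| < d) = ∫_{−d}^{d} κ e^{−2κ|x|} dx = 1 − e^{−2κd} = 1 − e^{−2.873} = 0.9435.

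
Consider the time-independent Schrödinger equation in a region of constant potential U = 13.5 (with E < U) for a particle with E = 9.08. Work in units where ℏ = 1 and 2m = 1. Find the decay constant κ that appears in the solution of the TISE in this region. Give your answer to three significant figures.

Since E < U the TISE in this region is ψ'' = κ²ψ with κ = √(2m(U − E))/ℏ.
κ = √(2 × 0.5 × 4.42) = 2.102.

κ = 2.10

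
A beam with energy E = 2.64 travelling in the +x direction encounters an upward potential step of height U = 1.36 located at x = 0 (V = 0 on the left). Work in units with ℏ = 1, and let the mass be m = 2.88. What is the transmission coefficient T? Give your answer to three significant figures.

On each side the TISE gives plane waves with k = √(2m(E − V))/ℏ: k₁ = √(2·2.88·2.64) = 3.900, k₂ = √(2·2.88·1.28) = 2.715.
Matching ψ and ψ′ at x = 0 gives r = (k₁ − k₂)/(k₁ + k₂), so R = r² = 0.03205 and T = 1 − R = 0.9679.

T = 0.968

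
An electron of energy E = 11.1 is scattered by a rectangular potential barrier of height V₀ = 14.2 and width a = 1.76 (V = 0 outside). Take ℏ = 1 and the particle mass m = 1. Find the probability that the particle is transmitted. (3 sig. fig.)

E < V₀: inside the barrier ψ ∝ e^{±κx} with κ = √(2m(V₀ − E))/ℏ = 2.490.
κa = 4.382, sinh(κa) = 40.01.
Matching ψ, ψ′ at both faces gives T = [1 + V₀² sinh²(κa) / (4E(V₀ − E))]⁻¹ = 1/2346 = 0.000426.

T = 0.000426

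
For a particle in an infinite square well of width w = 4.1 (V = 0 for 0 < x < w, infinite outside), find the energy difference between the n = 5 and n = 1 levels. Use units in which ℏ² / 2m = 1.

E_n = n²π²ℏ²/(2mw²), so ΔE = (5² − 1²) π²ℏ²/(2mw²).
ΔE = 24 × π² / (2 × 0.5 × 4.1²) = 14.09.

ΔE = 14.1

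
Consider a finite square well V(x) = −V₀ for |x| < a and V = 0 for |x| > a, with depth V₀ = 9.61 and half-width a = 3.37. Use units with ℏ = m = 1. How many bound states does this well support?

N = 10

The dimensionless depth is z₀ = a√(2mV₀)/ℏ = 3.37 × √(19.22) = 14.77.
The even/odd transcendental equations gain one root per π/2 in z₀, giving N = 1 + ⌊2z₀/π⌋ = 1 + ⌊9.406⌋ = 10.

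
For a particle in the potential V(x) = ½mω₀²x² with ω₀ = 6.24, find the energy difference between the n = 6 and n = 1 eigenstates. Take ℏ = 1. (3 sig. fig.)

E_n = ℏω₀(n + ½), so ΔE = (6 − 1) ℏω₀ = 5 × 6.24 = 31.20.

ΔE = 31.2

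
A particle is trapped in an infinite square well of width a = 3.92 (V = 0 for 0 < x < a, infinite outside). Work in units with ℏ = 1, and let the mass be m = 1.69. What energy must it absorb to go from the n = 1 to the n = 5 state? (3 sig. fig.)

ΔE = 4.56

E_n = n²π²ℏ²/(2ma²), so ΔE = (5² − 1²) π²ℏ²/(2ma²).
ΔE = 24 × π² / (2 × 1.69 × 3.92²) = 4.561.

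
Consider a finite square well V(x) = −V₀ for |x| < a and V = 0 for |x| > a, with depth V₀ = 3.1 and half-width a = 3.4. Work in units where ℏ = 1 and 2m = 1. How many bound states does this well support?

Define the well-strength parameter z₀ = (a/ℏ)√(2mV₀) = 3.4 × √(2·0.5·3.1) = 5.986.
A new bound state (alternating even/odd) appears each time z₀ passes a multiple of π/2, so N = ⌊2z₀/π⌋ + 1 = ⌊3.811⌋ + 1 = 4.

N = 4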